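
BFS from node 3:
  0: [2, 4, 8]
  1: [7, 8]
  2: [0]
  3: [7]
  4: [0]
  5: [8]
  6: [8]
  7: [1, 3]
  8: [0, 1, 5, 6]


Visit 3, enqueue [7]
Visit 7, enqueue [1]
Visit 1, enqueue [8]
Visit 8, enqueue [0, 5, 6]
Visit 0, enqueue [2, 4]
Visit 5, enqueue []
Visit 6, enqueue []
Visit 2, enqueue []
Visit 4, enqueue []

BFS order: [3, 7, 1, 8, 0, 5, 6, 2, 4]


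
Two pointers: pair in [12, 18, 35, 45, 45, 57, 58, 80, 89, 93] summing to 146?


lo=0(12)+hi=9(93)=105
lo=1(18)+hi=9(93)=111
lo=2(35)+hi=9(93)=128
lo=3(45)+hi=9(93)=138
lo=4(45)+hi=9(93)=138
lo=5(57)+hi=9(93)=150
lo=5(57)+hi=8(89)=146

Yes: 57+89=146


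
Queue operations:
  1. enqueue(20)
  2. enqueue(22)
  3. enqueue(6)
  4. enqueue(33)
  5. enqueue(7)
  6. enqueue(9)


enqueue(20) -> [20]
enqueue(22) -> [20, 22]
enqueue(6) -> [20, 22, 6]
enqueue(33) -> [20, 22, 6, 33]
enqueue(7) -> [20, 22, 6, 33, 7]
enqueue(9) -> [20, 22, 6, 33, 7, 9]

Final queue: [20, 22, 6, 33, 7, 9]


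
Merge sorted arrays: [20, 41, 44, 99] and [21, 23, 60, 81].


Take 20 from A
Take 21 from B
Take 23 from B
Take 41 from A
Take 44 from A
Take 60 from B
Take 81 from B

Merged: [20, 21, 23, 41, 44, 60, 81, 99]


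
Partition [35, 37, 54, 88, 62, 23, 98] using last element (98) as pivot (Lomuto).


Pivot: 98
  35 <= 98: advance i (no swap)
  37 <= 98: advance i (no swap)
  54 <= 98: advance i (no swap)
  88 <= 98: advance i (no swap)
  62 <= 98: advance i (no swap)
  23 <= 98: advance i (no swap)
Place pivot at 6: [35, 37, 54, 88, 62, 23, 98]

Partitioned: [35, 37, 54, 88, 62, 23, 98]


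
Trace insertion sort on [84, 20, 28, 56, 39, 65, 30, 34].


Initial: [84, 20, 28, 56, 39, 65, 30, 34]
Insert 20: [20, 84, 28, 56, 39, 65, 30, 34]
Insert 28: [20, 28, 84, 56, 39, 65, 30, 34]
Insert 56: [20, 28, 56, 84, 39, 65, 30, 34]
Insert 39: [20, 28, 39, 56, 84, 65, 30, 34]
Insert 65: [20, 28, 39, 56, 65, 84, 30, 34]
Insert 30: [20, 28, 30, 39, 56, 65, 84, 34]
Insert 34: [20, 28, 30, 34, 39, 56, 65, 84]

Sorted: [20, 28, 30, 34, 39, 56, 65, 84]


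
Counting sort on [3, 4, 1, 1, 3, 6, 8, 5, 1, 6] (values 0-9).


Input: [3, 4, 1, 1, 3, 6, 8, 5, 1, 6]
Counts: [0, 3, 0, 2, 1, 1, 2, 0, 1, 0]

Sorted: [1, 1, 1, 3, 3, 4, 5, 6, 6, 8]


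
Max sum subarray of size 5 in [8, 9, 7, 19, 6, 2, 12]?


[0:5]: 49
[1:6]: 43
[2:7]: 46

Max: 49 at [0:5]


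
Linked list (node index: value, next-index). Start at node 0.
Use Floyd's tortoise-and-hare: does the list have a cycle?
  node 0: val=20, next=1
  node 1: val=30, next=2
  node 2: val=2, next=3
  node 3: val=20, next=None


Floyd's tortoise (slow, +1) and hare (fast, +2):
  init: slow=0, fast=0
  step 1: slow=1, fast=2
  step 2: fast 2->3->None, no cycle

Cycle: no


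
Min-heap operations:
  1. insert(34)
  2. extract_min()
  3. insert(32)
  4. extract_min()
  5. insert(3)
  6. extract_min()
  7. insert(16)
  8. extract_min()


insert(34) -> [34]
extract_min()->34, []
insert(32) -> [32]
extract_min()->32, []
insert(3) -> [3]
extract_min()->3, []
insert(16) -> [16]
extract_min()->16, []

Final heap: []


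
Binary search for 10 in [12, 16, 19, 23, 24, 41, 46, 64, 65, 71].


Step 1: lo=0, hi=9, mid=4, val=24
Step 2: lo=0, hi=3, mid=1, val=16
Step 3: lo=0, hi=0, mid=0, val=12

Not found


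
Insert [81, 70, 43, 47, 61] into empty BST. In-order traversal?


Insert 81: root
Insert 70: L from 81
Insert 43: L from 81 -> L from 70
Insert 47: L from 81 -> L from 70 -> R from 43
Insert 61: L from 81 -> L from 70 -> R from 43 -> R from 47

In-order: [43, 47, 61, 70, 81]


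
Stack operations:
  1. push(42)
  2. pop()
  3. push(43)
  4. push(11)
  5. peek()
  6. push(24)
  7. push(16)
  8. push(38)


push(42) -> [42]
pop()->42, []
push(43) -> [43]
push(11) -> [43, 11]
peek()->11
push(24) -> [43, 11, 24]
push(16) -> [43, 11, 24, 16]
push(38) -> [43, 11, 24, 16, 38]

Final stack: [43, 11, 24, 16, 38]


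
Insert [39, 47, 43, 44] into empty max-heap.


Insert 39: [39]
Insert 47: [47, 39]
Insert 43: [47, 39, 43]
Insert 44: [47, 44, 43, 39]

Final heap: [47, 44, 43, 39]


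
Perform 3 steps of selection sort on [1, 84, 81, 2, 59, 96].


Initial: [1, 84, 81, 2, 59, 96]
Step 1: min=1 at 0
  Swap: [1, 84, 81, 2, 59, 96]
Step 2: min=2 at 3
  Swap: [1, 2, 81, 84, 59, 96]
Step 3: min=59 at 4
  Swap: [1, 2, 59, 84, 81, 96]

After 3 steps: [1, 2, 59, 84, 81, 96]


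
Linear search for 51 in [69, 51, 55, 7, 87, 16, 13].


i=0: 69!=51
i=1: 51==51 found!

Found at 1, 2 comps


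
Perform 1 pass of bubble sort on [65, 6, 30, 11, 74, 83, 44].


Initial: [65, 6, 30, 11, 74, 83, 44]
Pass 1: [6, 30, 11, 65, 74, 44, 83] (4 swaps)

After 1 pass: [6, 30, 11, 65, 74, 44, 83]


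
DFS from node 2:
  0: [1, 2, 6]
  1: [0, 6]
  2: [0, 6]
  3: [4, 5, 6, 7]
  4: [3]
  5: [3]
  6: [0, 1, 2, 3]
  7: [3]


Visit 2, push [6, 0]
Visit 0, push [6, 1]
Visit 1, push [6]
Visit 6, push [3]
Visit 3, push [7, 5, 4]
Visit 4, push []
Visit 5, push []
Visit 7, push []

DFS order: [2, 0, 1, 6, 3, 4, 5, 7]


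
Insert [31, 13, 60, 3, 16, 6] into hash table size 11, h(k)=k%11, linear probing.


Insert 31: h=9 -> slot 9
Insert 13: h=2 -> slot 2
Insert 60: h=5 -> slot 5
Insert 3: h=3 -> slot 3
Insert 16: h=5, 1 probes -> slot 6
Insert 6: h=6, 1 probes -> slot 7

Table: [None, None, 13, 3, None, 60, 16, 6, None, 31, None]


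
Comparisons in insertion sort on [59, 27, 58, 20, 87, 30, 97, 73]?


Algorithm: insertion sort
Input: [59, 27, 58, 20, 87, 30, 97, 73]
Sorted: [20, 27, 30, 58, 59, 73, 87, 97]

15


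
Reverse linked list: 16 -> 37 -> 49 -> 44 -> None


Step 1: curr=16, set curr.next=prev(None) | reversed so far: 16
Step 2: curr=37, set curr.next=prev(16) | reversed so far: 37 -> 16
Step 3: curr=49, set curr.next=prev(37) | reversed so far: 49 -> 37 -> 16
Step 4: curr=44, set curr.next=prev(49) | reversed so far: 44 -> 49 -> 37 -> 16

44 -> 49 -> 37 -> 16 -> None


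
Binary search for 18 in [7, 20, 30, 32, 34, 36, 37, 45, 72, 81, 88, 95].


Step 1: lo=0, hi=11, mid=5, val=36
Step 2: lo=0, hi=4, mid=2, val=30
Step 3: lo=0, hi=1, mid=0, val=7
Step 4: lo=1, hi=1, mid=1, val=20

Not found


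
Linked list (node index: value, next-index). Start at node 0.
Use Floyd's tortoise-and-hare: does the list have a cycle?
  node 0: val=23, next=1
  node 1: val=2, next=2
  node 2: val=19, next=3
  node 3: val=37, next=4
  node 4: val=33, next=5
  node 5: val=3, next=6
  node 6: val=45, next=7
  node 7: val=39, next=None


Floyd's tortoise (slow, +1) and hare (fast, +2):
  init: slow=0, fast=0
  step 1: slow=1, fast=2
  step 2: slow=2, fast=4
  step 3: slow=3, fast=6
  step 4: fast 6->7->None, no cycle

Cycle: no


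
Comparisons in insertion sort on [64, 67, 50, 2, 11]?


Algorithm: insertion sort
Input: [64, 67, 50, 2, 11]
Sorted: [2, 11, 50, 64, 67]

10


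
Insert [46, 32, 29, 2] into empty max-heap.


Insert 46: [46]
Insert 32: [46, 32]
Insert 29: [46, 32, 29]
Insert 2: [46, 32, 29, 2]

Final heap: [46, 32, 29, 2]


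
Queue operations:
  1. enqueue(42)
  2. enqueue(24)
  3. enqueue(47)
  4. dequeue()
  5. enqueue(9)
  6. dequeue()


enqueue(42) -> [42]
enqueue(24) -> [42, 24]
enqueue(47) -> [42, 24, 47]
dequeue()->42, [24, 47]
enqueue(9) -> [24, 47, 9]
dequeue()->24, [47, 9]

Final queue: [47, 9]


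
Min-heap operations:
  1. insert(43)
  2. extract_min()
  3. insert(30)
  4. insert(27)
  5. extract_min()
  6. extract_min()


insert(43) -> [43]
extract_min()->43, []
insert(30) -> [30]
insert(27) -> [27, 30]
extract_min()->27, [30]
extract_min()->30, []

Final heap: []


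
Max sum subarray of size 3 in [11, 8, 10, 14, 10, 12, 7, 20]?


[0:3]: 29
[1:4]: 32
[2:5]: 34
[3:6]: 36
[4:7]: 29
[5:8]: 39

Max: 39 at [5:8]


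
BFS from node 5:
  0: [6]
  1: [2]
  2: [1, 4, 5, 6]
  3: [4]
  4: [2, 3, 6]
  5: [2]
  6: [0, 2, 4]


Visit 5, enqueue [2]
Visit 2, enqueue [1, 4, 6]
Visit 1, enqueue []
Visit 4, enqueue [3]
Visit 6, enqueue [0]
Visit 3, enqueue []
Visit 0, enqueue []

BFS order: [5, 2, 1, 4, 6, 3, 0]


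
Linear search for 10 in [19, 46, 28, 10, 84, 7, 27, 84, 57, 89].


i=0: 19!=10
i=1: 46!=10
i=2: 28!=10
i=3: 10==10 found!

Found at 3, 4 comps


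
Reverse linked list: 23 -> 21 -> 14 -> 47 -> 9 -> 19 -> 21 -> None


Step 1: curr=23, set curr.next=prev(None) | reversed so far: 23
Step 2: curr=21, set curr.next=prev(23) | reversed so far: 21 -> 23
Step 3: curr=14, set curr.next=prev(21) | reversed so far: 14 -> 21 -> 23
Step 4: curr=47, set curr.next=prev(14) | reversed so far: 47 -> 14 -> 21 -> 23
Step 5: curr=9, set curr.next=prev(47) | reversed so far: 9 -> 47 -> 14 -> 21 -> 23
Step 6: curr=19, set curr.next=prev(9) | reversed so far: 19 -> 9 -> 47 -> 14 -> 21 -> 23
Step 7: curr=21, set curr.next=prev(19) | reversed so far: 21 -> 19 -> 9 -> 47 -> 14 -> 21 -> 23

21 -> 19 -> 9 -> 47 -> 14 -> 21 -> 23 -> None


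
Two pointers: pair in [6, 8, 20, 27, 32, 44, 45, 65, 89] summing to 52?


lo=0(6)+hi=8(89)=95
lo=0(6)+hi=7(65)=71
lo=0(6)+hi=6(45)=51
lo=1(8)+hi=6(45)=53
lo=1(8)+hi=5(44)=52

Yes: 8+44=52


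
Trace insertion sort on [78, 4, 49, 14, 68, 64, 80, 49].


Initial: [78, 4, 49, 14, 68, 64, 80, 49]
Insert 4: [4, 78, 49, 14, 68, 64, 80, 49]
Insert 49: [4, 49, 78, 14, 68, 64, 80, 49]
Insert 14: [4, 14, 49, 78, 68, 64, 80, 49]
Insert 68: [4, 14, 49, 68, 78, 64, 80, 49]
Insert 64: [4, 14, 49, 64, 68, 78, 80, 49]
Insert 80: [4, 14, 49, 64, 68, 78, 80, 49]
Insert 49: [4, 14, 49, 49, 64, 68, 78, 80]

Sorted: [4, 14, 49, 49, 64, 68, 78, 80]


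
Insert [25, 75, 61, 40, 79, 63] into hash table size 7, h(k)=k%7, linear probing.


Insert 25: h=4 -> slot 4
Insert 75: h=5 -> slot 5
Insert 61: h=5, 1 probes -> slot 6
Insert 40: h=5, 2 probes -> slot 0
Insert 79: h=2 -> slot 2
Insert 63: h=0, 1 probes -> slot 1

Table: [40, 63, 79, None, 25, 75, 61]


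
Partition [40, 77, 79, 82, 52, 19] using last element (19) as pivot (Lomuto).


Pivot: 19
Place pivot at 0: [19, 77, 79, 82, 52, 40]

Partitioned: [19, 77, 79, 82, 52, 40]


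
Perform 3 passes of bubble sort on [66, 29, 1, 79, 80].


Initial: [66, 29, 1, 79, 80]
Pass 1: [29, 1, 66, 79, 80] (2 swaps)
Pass 2: [1, 29, 66, 79, 80] (1 swaps)
Pass 3: [1, 29, 66, 79, 80] (0 swaps)

After 3 passes: [1, 29, 66, 79, 80]


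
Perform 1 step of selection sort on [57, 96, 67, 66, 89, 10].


Initial: [57, 96, 67, 66, 89, 10]
Step 1: min=10 at 5
  Swap: [10, 96, 67, 66, 89, 57]

After 1 step: [10, 96, 67, 66, 89, 57]


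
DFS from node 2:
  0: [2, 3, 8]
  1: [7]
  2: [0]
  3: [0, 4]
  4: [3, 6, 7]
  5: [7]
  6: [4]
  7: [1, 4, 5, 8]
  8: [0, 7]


Visit 2, push [0]
Visit 0, push [8, 3]
Visit 3, push [4]
Visit 4, push [7, 6]
Visit 6, push []
Visit 7, push [8, 5, 1]
Visit 1, push []
Visit 5, push []
Visit 8, push []

DFS order: [2, 0, 3, 4, 6, 7, 1, 5, 8]


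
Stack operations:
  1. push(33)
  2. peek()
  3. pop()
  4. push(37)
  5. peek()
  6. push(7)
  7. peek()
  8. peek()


push(33) -> [33]
peek()->33
pop()->33, []
push(37) -> [37]
peek()->37
push(7) -> [37, 7]
peek()->7
peek()->7

Final stack: [37, 7]


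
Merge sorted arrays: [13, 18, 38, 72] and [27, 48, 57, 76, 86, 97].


Take 13 from A
Take 18 from A
Take 27 from B
Take 38 from A
Take 48 from B
Take 57 from B
Take 72 from A

Merged: [13, 18, 27, 38, 48, 57, 72, 76, 86, 97]


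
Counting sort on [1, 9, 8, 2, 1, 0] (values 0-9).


Input: [1, 9, 8, 2, 1, 0]
Counts: [1, 2, 1, 0, 0, 0, 0, 0, 1, 1]

Sorted: [0, 1, 1, 2, 8, 9]


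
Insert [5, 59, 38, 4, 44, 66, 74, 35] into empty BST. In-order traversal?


Insert 5: root
Insert 59: R from 5
Insert 38: R from 5 -> L from 59
Insert 4: L from 5
Insert 44: R from 5 -> L from 59 -> R from 38
Insert 66: R from 5 -> R from 59
Insert 74: R from 5 -> R from 59 -> R from 66
Insert 35: R from 5 -> L from 59 -> L from 38

In-order: [4, 5, 35, 38, 44, 59, 66, 74]


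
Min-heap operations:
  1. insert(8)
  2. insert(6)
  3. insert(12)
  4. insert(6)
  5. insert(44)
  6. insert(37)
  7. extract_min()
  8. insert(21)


insert(8) -> [8]
insert(6) -> [6, 8]
insert(12) -> [6, 8, 12]
insert(6) -> [6, 6, 12, 8]
insert(44) -> [6, 6, 12, 8, 44]
insert(37) -> [6, 6, 12, 8, 44, 37]
extract_min()->6, [6, 8, 12, 37, 44]
insert(21) -> [6, 8, 12, 37, 44, 21]

Final heap: [6, 8, 12, 37, 44, 21]


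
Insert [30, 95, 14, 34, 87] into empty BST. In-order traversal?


Insert 30: root
Insert 95: R from 30
Insert 14: L from 30
Insert 34: R from 30 -> L from 95
Insert 87: R from 30 -> L from 95 -> R from 34

In-order: [14, 30, 34, 87, 95]


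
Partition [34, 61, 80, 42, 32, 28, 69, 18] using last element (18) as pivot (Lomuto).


Pivot: 18
Place pivot at 0: [18, 61, 80, 42, 32, 28, 69, 34]

Partitioned: [18, 61, 80, 42, 32, 28, 69, 34]


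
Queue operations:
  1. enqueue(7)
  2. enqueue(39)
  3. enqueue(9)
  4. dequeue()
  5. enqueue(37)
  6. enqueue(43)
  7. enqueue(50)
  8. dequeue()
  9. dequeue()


enqueue(7) -> [7]
enqueue(39) -> [7, 39]
enqueue(9) -> [7, 39, 9]
dequeue()->7, [39, 9]
enqueue(37) -> [39, 9, 37]
enqueue(43) -> [39, 9, 37, 43]
enqueue(50) -> [39, 9, 37, 43, 50]
dequeue()->39, [9, 37, 43, 50]
dequeue()->9, [37, 43, 50]

Final queue: [37, 43, 50]


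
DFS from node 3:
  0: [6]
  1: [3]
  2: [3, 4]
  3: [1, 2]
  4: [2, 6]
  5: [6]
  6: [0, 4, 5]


Visit 3, push [2, 1]
Visit 1, push []
Visit 2, push [4]
Visit 4, push [6]
Visit 6, push [5, 0]
Visit 0, push []
Visit 5, push []

DFS order: [3, 1, 2, 4, 6, 0, 5]


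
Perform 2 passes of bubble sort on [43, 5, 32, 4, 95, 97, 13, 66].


Initial: [43, 5, 32, 4, 95, 97, 13, 66]
Pass 1: [5, 32, 4, 43, 95, 13, 66, 97] (5 swaps)
Pass 2: [5, 4, 32, 43, 13, 66, 95, 97] (3 swaps)

After 2 passes: [5, 4, 32, 43, 13, 66, 95, 97]


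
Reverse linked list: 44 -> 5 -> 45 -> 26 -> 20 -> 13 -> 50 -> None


Step 1: curr=44, set curr.next=prev(None) | reversed so far: 44
Step 2: curr=5, set curr.next=prev(44) | reversed so far: 5 -> 44
Step 3: curr=45, set curr.next=prev(5) | reversed so far: 45 -> 5 -> 44
Step 4: curr=26, set curr.next=prev(45) | reversed so far: 26 -> 45 -> 5 -> 44
Step 5: curr=20, set curr.next=prev(26) | reversed so far: 20 -> 26 -> 45 -> 5 -> 44
Step 6: curr=13, set curr.next=prev(20) | reversed so far: 13 -> 20 -> 26 -> 45 -> 5 -> 44
Step 7: curr=50, set curr.next=prev(13) | reversed so far: 50 -> 13 -> 20 -> 26 -> 45 -> 5 -> 44

50 -> 13 -> 20 -> 26 -> 45 -> 5 -> 44 -> None


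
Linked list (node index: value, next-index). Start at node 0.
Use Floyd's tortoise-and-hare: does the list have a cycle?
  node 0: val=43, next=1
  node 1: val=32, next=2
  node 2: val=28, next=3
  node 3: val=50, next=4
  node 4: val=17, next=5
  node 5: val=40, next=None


Floyd's tortoise (slow, +1) and hare (fast, +2):
  init: slow=0, fast=0
  step 1: slow=1, fast=2
  step 2: slow=2, fast=4
  step 3: fast 4->5->None, no cycle

Cycle: no


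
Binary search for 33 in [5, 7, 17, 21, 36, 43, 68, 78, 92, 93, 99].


Step 1: lo=0, hi=10, mid=5, val=43
Step 2: lo=0, hi=4, mid=2, val=17
Step 3: lo=3, hi=4, mid=3, val=21
Step 4: lo=4, hi=4, mid=4, val=36

Not found


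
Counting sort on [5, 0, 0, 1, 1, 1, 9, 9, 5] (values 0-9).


Input: [5, 0, 0, 1, 1, 1, 9, 9, 5]
Counts: [2, 3, 0, 0, 0, 2, 0, 0, 0, 2]

Sorted: [0, 0, 1, 1, 1, 5, 5, 9, 9]


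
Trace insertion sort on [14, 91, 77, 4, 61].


Initial: [14, 91, 77, 4, 61]
Insert 91: [14, 91, 77, 4, 61]
Insert 77: [14, 77, 91, 4, 61]
Insert 4: [4, 14, 77, 91, 61]
Insert 61: [4, 14, 61, 77, 91]

Sorted: [4, 14, 61, 77, 91]


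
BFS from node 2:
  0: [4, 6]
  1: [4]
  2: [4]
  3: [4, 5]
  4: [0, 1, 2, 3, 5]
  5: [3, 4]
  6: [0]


Visit 2, enqueue [4]
Visit 4, enqueue [0, 1, 3, 5]
Visit 0, enqueue [6]
Visit 1, enqueue []
Visit 3, enqueue []
Visit 5, enqueue []
Visit 6, enqueue []

BFS order: [2, 4, 0, 1, 3, 5, 6]


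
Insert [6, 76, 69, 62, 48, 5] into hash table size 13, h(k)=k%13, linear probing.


Insert 6: h=6 -> slot 6
Insert 76: h=11 -> slot 11
Insert 69: h=4 -> slot 4
Insert 62: h=10 -> slot 10
Insert 48: h=9 -> slot 9
Insert 5: h=5 -> slot 5

Table: [None, None, None, None, 69, 5, 6, None, None, 48, 62, 76, None]


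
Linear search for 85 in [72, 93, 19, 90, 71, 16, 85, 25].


i=0: 72!=85
i=1: 93!=85
i=2: 19!=85
i=3: 90!=85
i=4: 71!=85
i=5: 16!=85
i=6: 85==85 found!

Found at 6, 7 comps


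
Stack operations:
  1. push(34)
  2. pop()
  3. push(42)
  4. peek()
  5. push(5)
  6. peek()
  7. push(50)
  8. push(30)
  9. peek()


push(34) -> [34]
pop()->34, []
push(42) -> [42]
peek()->42
push(5) -> [42, 5]
peek()->5
push(50) -> [42, 5, 50]
push(30) -> [42, 5, 50, 30]
peek()->30

Final stack: [42, 5, 50, 30]


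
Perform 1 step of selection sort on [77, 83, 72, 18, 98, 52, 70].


Initial: [77, 83, 72, 18, 98, 52, 70]
Step 1: min=18 at 3
  Swap: [18, 83, 72, 77, 98, 52, 70]

After 1 step: [18, 83, 72, 77, 98, 52, 70]


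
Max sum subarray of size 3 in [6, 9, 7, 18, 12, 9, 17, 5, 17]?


[0:3]: 22
[1:4]: 34
[2:5]: 37
[3:6]: 39
[4:7]: 38
[5:8]: 31
[6:9]: 39

Max: 39 at [3:6]


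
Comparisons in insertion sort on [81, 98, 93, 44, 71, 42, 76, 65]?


Algorithm: insertion sort
Input: [81, 98, 93, 44, 71, 42, 76, 65]
Sorted: [42, 44, 65, 71, 76, 81, 93, 98]

25


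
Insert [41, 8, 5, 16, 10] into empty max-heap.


Insert 41: [41]
Insert 8: [41, 8]
Insert 5: [41, 8, 5]
Insert 16: [41, 16, 5, 8]
Insert 10: [41, 16, 5, 8, 10]

Final heap: [41, 16, 5, 8, 10]


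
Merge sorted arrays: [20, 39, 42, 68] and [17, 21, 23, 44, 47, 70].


Take 17 from B
Take 20 from A
Take 21 from B
Take 23 from B
Take 39 from A
Take 42 from A
Take 44 from B
Take 47 from B
Take 68 from A

Merged: [17, 20, 21, 23, 39, 42, 44, 47, 68, 70]


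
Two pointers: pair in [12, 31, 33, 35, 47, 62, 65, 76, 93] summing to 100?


lo=0(12)+hi=8(93)=105
lo=0(12)+hi=7(76)=88
lo=1(31)+hi=7(76)=107
lo=1(31)+hi=6(65)=96
lo=2(33)+hi=6(65)=98
lo=3(35)+hi=6(65)=100

Yes: 35+65=100


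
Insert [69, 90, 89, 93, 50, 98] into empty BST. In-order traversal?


Insert 69: root
Insert 90: R from 69
Insert 89: R from 69 -> L from 90
Insert 93: R from 69 -> R from 90
Insert 50: L from 69
Insert 98: R from 69 -> R from 90 -> R from 93

In-order: [50, 69, 89, 90, 93, 98]


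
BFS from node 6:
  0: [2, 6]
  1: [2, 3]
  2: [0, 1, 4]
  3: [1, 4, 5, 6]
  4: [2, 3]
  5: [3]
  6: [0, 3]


Visit 6, enqueue [0, 3]
Visit 0, enqueue [2]
Visit 3, enqueue [1, 4, 5]
Visit 2, enqueue []
Visit 1, enqueue []
Visit 4, enqueue []
Visit 5, enqueue []

BFS order: [6, 0, 3, 2, 1, 4, 5]


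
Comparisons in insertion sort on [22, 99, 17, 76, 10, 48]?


Algorithm: insertion sort
Input: [22, 99, 17, 76, 10, 48]
Sorted: [10, 17, 22, 48, 76, 99]

12


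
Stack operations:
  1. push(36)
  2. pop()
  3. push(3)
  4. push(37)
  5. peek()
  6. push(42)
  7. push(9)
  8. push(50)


push(36) -> [36]
pop()->36, []
push(3) -> [3]
push(37) -> [3, 37]
peek()->37
push(42) -> [3, 37, 42]
push(9) -> [3, 37, 42, 9]
push(50) -> [3, 37, 42, 9, 50]

Final stack: [3, 37, 42, 9, 50]


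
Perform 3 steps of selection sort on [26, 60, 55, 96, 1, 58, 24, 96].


Initial: [26, 60, 55, 96, 1, 58, 24, 96]
Step 1: min=1 at 4
  Swap: [1, 60, 55, 96, 26, 58, 24, 96]
Step 2: min=24 at 6
  Swap: [1, 24, 55, 96, 26, 58, 60, 96]
Step 3: min=26 at 4
  Swap: [1, 24, 26, 96, 55, 58, 60, 96]

After 3 steps: [1, 24, 26, 96, 55, 58, 60, 96]


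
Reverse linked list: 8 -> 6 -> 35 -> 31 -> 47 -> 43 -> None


Step 1: curr=8, set curr.next=prev(None) | reversed so far: 8
Step 2: curr=6, set curr.next=prev(8) | reversed so far: 6 -> 8
Step 3: curr=35, set curr.next=prev(6) | reversed so far: 35 -> 6 -> 8
Step 4: curr=31, set curr.next=prev(35) | reversed so far: 31 -> 35 -> 6 -> 8
Step 5: curr=47, set curr.next=prev(31) | reversed so far: 47 -> 31 -> 35 -> 6 -> 8
Step 6: curr=43, set curr.next=prev(47) | reversed so far: 43 -> 47 -> 31 -> 35 -> 6 -> 8

43 -> 47 -> 31 -> 35 -> 6 -> 8 -> None


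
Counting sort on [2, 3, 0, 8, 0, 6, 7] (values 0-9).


Input: [2, 3, 0, 8, 0, 6, 7]
Counts: [2, 0, 1, 1, 0, 0, 1, 1, 1, 0]

Sorted: [0, 0, 2, 3, 6, 7, 8]


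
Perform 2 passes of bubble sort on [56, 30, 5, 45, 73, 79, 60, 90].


Initial: [56, 30, 5, 45, 73, 79, 60, 90]
Pass 1: [30, 5, 45, 56, 73, 60, 79, 90] (4 swaps)
Pass 2: [5, 30, 45, 56, 60, 73, 79, 90] (2 swaps)

After 2 passes: [5, 30, 45, 56, 60, 73, 79, 90]


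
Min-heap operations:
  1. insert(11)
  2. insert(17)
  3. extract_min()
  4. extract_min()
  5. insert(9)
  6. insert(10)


insert(11) -> [11]
insert(17) -> [11, 17]
extract_min()->11, [17]
extract_min()->17, []
insert(9) -> [9]
insert(10) -> [9, 10]

Final heap: [9, 10]


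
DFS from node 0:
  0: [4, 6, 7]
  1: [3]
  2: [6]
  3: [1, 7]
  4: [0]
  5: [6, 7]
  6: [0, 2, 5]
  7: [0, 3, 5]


Visit 0, push [7, 6, 4]
Visit 4, push []
Visit 6, push [5, 2]
Visit 2, push []
Visit 5, push [7]
Visit 7, push [3]
Visit 3, push [1]
Visit 1, push []

DFS order: [0, 4, 6, 2, 5, 7, 3, 1]


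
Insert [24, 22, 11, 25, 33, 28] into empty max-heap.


Insert 24: [24]
Insert 22: [24, 22]
Insert 11: [24, 22, 11]
Insert 25: [25, 24, 11, 22]
Insert 33: [33, 25, 11, 22, 24]
Insert 28: [33, 25, 28, 22, 24, 11]

Final heap: [33, 25, 28, 22, 24, 11]


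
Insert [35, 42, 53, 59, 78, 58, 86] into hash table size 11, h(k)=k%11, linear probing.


Insert 35: h=2 -> slot 2
Insert 42: h=9 -> slot 9
Insert 53: h=9, 1 probes -> slot 10
Insert 59: h=4 -> slot 4
Insert 78: h=1 -> slot 1
Insert 58: h=3 -> slot 3
Insert 86: h=9, 2 probes -> slot 0

Table: [86, 78, 35, 58, 59, None, None, None, None, 42, 53]


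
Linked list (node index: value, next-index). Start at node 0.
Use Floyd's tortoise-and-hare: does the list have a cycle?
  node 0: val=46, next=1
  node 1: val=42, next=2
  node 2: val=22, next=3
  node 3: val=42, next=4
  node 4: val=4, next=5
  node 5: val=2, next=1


Floyd's tortoise (slow, +1) and hare (fast, +2):
  init: slow=0, fast=0
  step 1: slow=1, fast=2
  step 2: slow=2, fast=4
  step 3: slow=3, fast=1
  step 4: slow=4, fast=3
  step 5: slow=5, fast=5
  slow == fast at node 5: cycle detected

Cycle: yes


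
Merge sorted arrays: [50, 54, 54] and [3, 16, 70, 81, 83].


Take 3 from B
Take 16 from B
Take 50 from A
Take 54 from A
Take 54 from A

Merged: [3, 16, 50, 54, 54, 70, 81, 83]


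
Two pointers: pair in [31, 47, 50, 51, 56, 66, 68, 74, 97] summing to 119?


lo=0(31)+hi=8(97)=128
lo=0(31)+hi=7(74)=105
lo=1(47)+hi=7(74)=121
lo=1(47)+hi=6(68)=115
lo=2(50)+hi=6(68)=118
lo=3(51)+hi=6(68)=119

Yes: 51+68=119


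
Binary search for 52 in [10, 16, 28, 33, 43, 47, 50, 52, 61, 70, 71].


Step 1: lo=0, hi=10, mid=5, val=47
Step 2: lo=6, hi=10, mid=8, val=61
Step 3: lo=6, hi=7, mid=6, val=50
Step 4: lo=7, hi=7, mid=7, val=52

Found at index 7


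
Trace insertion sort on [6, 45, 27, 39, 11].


Initial: [6, 45, 27, 39, 11]
Insert 45: [6, 45, 27, 39, 11]
Insert 27: [6, 27, 45, 39, 11]
Insert 39: [6, 27, 39, 45, 11]
Insert 11: [6, 11, 27, 39, 45]

Sorted: [6, 11, 27, 39, 45]


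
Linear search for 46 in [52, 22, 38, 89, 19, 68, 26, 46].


i=0: 52!=46
i=1: 22!=46
i=2: 38!=46
i=3: 89!=46
i=4: 19!=46
i=5: 68!=46
i=6: 26!=46
i=7: 46==46 found!

Found at 7, 8 comps


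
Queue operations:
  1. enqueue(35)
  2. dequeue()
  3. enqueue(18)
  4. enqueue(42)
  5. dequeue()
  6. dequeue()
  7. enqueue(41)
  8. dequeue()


enqueue(35) -> [35]
dequeue()->35, []
enqueue(18) -> [18]
enqueue(42) -> [18, 42]
dequeue()->18, [42]
dequeue()->42, []
enqueue(41) -> [41]
dequeue()->41, []

Final queue: []


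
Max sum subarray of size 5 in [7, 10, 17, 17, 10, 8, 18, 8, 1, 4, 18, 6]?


[0:5]: 61
[1:6]: 62
[2:7]: 70
[3:8]: 61
[4:9]: 45
[5:10]: 39
[6:11]: 49
[7:12]: 37

Max: 70 at [2:7]


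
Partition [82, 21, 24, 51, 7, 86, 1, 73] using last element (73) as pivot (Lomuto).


Pivot: 73
  21 <= 73: swap -> [21, 82, 24, 51, 7, 86, 1, 73]
  24 <= 73: swap -> [21, 24, 82, 51, 7, 86, 1, 73]
  51 <= 73: swap -> [21, 24, 51, 82, 7, 86, 1, 73]
  7 <= 73: swap -> [21, 24, 51, 7, 82, 86, 1, 73]
  1 <= 73: swap -> [21, 24, 51, 7, 1, 86, 82, 73]
Place pivot at 5: [21, 24, 51, 7, 1, 73, 82, 86]

Partitioned: [21, 24, 51, 7, 1, 73, 82, 86]


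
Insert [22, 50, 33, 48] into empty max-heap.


Insert 22: [22]
Insert 50: [50, 22]
Insert 33: [50, 22, 33]
Insert 48: [50, 48, 33, 22]

Final heap: [50, 48, 33, 22]


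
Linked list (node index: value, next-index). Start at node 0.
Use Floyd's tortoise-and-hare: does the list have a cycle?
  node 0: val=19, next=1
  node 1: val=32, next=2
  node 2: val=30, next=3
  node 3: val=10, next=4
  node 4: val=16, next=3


Floyd's tortoise (slow, +1) and hare (fast, +2):
  init: slow=0, fast=0
  step 1: slow=1, fast=2
  step 2: slow=2, fast=4
  step 3: slow=3, fast=4
  step 4: slow=4, fast=4
  slow == fast at node 4: cycle detected

Cycle: yes


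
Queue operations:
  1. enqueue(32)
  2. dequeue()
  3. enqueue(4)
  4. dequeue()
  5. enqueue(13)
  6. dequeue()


enqueue(32) -> [32]
dequeue()->32, []
enqueue(4) -> [4]
dequeue()->4, []
enqueue(13) -> [13]
dequeue()->13, []

Final queue: []


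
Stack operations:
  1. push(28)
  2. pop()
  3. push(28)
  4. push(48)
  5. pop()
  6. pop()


push(28) -> [28]
pop()->28, []
push(28) -> [28]
push(48) -> [28, 48]
pop()->48, [28]
pop()->28, []

Final stack: []


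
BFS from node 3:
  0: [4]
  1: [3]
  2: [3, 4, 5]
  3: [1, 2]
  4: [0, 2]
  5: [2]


Visit 3, enqueue [1, 2]
Visit 1, enqueue []
Visit 2, enqueue [4, 5]
Visit 4, enqueue [0]
Visit 5, enqueue []
Visit 0, enqueue []

BFS order: [3, 1, 2, 4, 5, 0]


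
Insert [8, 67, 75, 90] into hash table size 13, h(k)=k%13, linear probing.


Insert 8: h=8 -> slot 8
Insert 67: h=2 -> slot 2
Insert 75: h=10 -> slot 10
Insert 90: h=12 -> slot 12

Table: [None, None, 67, None, None, None, None, None, 8, None, 75, None, 90]


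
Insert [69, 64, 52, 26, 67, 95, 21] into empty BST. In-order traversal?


Insert 69: root
Insert 64: L from 69
Insert 52: L from 69 -> L from 64
Insert 26: L from 69 -> L from 64 -> L from 52
Insert 67: L from 69 -> R from 64
Insert 95: R from 69
Insert 21: L from 69 -> L from 64 -> L from 52 -> L from 26

In-order: [21, 26, 52, 64, 67, 69, 95]


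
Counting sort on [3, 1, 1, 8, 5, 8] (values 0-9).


Input: [3, 1, 1, 8, 5, 8]
Counts: [0, 2, 0, 1, 0, 1, 0, 0, 2, 0]

Sorted: [1, 1, 3, 5, 8, 8]


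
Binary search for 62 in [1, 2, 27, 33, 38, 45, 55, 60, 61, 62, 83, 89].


Step 1: lo=0, hi=11, mid=5, val=45
Step 2: lo=6, hi=11, mid=8, val=61
Step 3: lo=9, hi=11, mid=10, val=83
Step 4: lo=9, hi=9, mid=9, val=62

Found at index 9


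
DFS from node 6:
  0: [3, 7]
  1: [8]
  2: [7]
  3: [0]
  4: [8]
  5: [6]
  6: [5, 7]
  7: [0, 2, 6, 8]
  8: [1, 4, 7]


Visit 6, push [7, 5]
Visit 5, push []
Visit 7, push [8, 2, 0]
Visit 0, push [3]
Visit 3, push []
Visit 2, push []
Visit 8, push [4, 1]
Visit 1, push []
Visit 4, push []

DFS order: [6, 5, 7, 0, 3, 2, 8, 1, 4]


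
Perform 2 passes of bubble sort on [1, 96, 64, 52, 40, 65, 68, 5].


Initial: [1, 96, 64, 52, 40, 65, 68, 5]
Pass 1: [1, 64, 52, 40, 65, 68, 5, 96] (6 swaps)
Pass 2: [1, 52, 40, 64, 65, 5, 68, 96] (3 swaps)

After 2 passes: [1, 52, 40, 64, 65, 5, 68, 96]


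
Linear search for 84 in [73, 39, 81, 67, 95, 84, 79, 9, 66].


i=0: 73!=84
i=1: 39!=84
i=2: 81!=84
i=3: 67!=84
i=4: 95!=84
i=5: 84==84 found!

Found at 5, 6 comps


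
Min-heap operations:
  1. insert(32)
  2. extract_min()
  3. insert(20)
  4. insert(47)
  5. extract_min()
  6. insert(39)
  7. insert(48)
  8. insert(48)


insert(32) -> [32]
extract_min()->32, []
insert(20) -> [20]
insert(47) -> [20, 47]
extract_min()->20, [47]
insert(39) -> [39, 47]
insert(48) -> [39, 47, 48]
insert(48) -> [39, 47, 48, 48]

Final heap: [39, 47, 48, 48]


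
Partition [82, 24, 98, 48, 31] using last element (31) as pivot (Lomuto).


Pivot: 31
  24 <= 31: swap -> [24, 82, 98, 48, 31]
Place pivot at 1: [24, 31, 98, 48, 82]

Partitioned: [24, 31, 98, 48, 82]


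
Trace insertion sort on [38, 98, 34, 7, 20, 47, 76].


Initial: [38, 98, 34, 7, 20, 47, 76]
Insert 98: [38, 98, 34, 7, 20, 47, 76]
Insert 34: [34, 38, 98, 7, 20, 47, 76]
Insert 7: [7, 34, 38, 98, 20, 47, 76]
Insert 20: [7, 20, 34, 38, 98, 47, 76]
Insert 47: [7, 20, 34, 38, 47, 98, 76]
Insert 76: [7, 20, 34, 38, 47, 76, 98]

Sorted: [7, 20, 34, 38, 47, 76, 98]


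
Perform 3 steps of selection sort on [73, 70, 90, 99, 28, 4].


Initial: [73, 70, 90, 99, 28, 4]
Step 1: min=4 at 5
  Swap: [4, 70, 90, 99, 28, 73]
Step 2: min=28 at 4
  Swap: [4, 28, 90, 99, 70, 73]
Step 3: min=70 at 4
  Swap: [4, 28, 70, 99, 90, 73]

After 3 steps: [4, 28, 70, 99, 90, 73]


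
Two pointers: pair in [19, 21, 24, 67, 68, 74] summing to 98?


lo=0(19)+hi=5(74)=93
lo=1(21)+hi=5(74)=95
lo=2(24)+hi=5(74)=98

Yes: 24+74=98


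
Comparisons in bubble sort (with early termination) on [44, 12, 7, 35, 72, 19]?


Algorithm: bubble sort (with early termination)
Input: [44, 12, 7, 35, 72, 19]
Sorted: [7, 12, 19, 35, 44, 72]

14


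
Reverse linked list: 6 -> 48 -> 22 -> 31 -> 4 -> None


Step 1: curr=6, set curr.next=prev(None) | reversed so far: 6
Step 2: curr=48, set curr.next=prev(6) | reversed so far: 48 -> 6
Step 3: curr=22, set curr.next=prev(48) | reversed so far: 22 -> 48 -> 6
Step 4: curr=31, set curr.next=prev(22) | reversed so far: 31 -> 22 -> 48 -> 6
Step 5: curr=4, set curr.next=prev(31) | reversed so far: 4 -> 31 -> 22 -> 48 -> 6

4 -> 31 -> 22 -> 48 -> 6 -> None


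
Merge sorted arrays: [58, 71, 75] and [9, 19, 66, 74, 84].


Take 9 from B
Take 19 from B
Take 58 from A
Take 66 from B
Take 71 from A
Take 74 from B
Take 75 from A

Merged: [9, 19, 58, 66, 71, 74, 75, 84]


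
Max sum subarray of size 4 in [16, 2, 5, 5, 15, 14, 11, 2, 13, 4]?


[0:4]: 28
[1:5]: 27
[2:6]: 39
[3:7]: 45
[4:8]: 42
[5:9]: 40
[6:10]: 30

Max: 45 at [3:7]


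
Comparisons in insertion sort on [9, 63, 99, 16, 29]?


Algorithm: insertion sort
Input: [9, 63, 99, 16, 29]
Sorted: [9, 16, 29, 63, 99]

8


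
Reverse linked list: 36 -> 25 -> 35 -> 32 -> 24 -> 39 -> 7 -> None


Step 1: curr=36, set curr.next=prev(None) | reversed so far: 36
Step 2: curr=25, set curr.next=prev(36) | reversed so far: 25 -> 36
Step 3: curr=35, set curr.next=prev(25) | reversed so far: 35 -> 25 -> 36
Step 4: curr=32, set curr.next=prev(35) | reversed so far: 32 -> 35 -> 25 -> 36
Step 5: curr=24, set curr.next=prev(32) | reversed so far: 24 -> 32 -> 35 -> 25 -> 36
Step 6: curr=39, set curr.next=prev(24) | reversed so far: 39 -> 24 -> 32 -> 35 -> 25 -> 36
Step 7: curr=7, set curr.next=prev(39) | reversed so far: 7 -> 39 -> 24 -> 32 -> 35 -> 25 -> 36

7 -> 39 -> 24 -> 32 -> 35 -> 25 -> 36 -> None


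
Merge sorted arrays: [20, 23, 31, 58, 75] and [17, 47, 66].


Take 17 from B
Take 20 from A
Take 23 from A
Take 31 from A
Take 47 from B
Take 58 from A
Take 66 from B

Merged: [17, 20, 23, 31, 47, 58, 66, 75]


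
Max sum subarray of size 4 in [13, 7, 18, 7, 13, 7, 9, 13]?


[0:4]: 45
[1:5]: 45
[2:6]: 45
[3:7]: 36
[4:8]: 42

Max: 45 at [0:4]


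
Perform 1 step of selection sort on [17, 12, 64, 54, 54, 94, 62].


Initial: [17, 12, 64, 54, 54, 94, 62]
Step 1: min=12 at 1
  Swap: [12, 17, 64, 54, 54, 94, 62]

After 1 step: [12, 17, 64, 54, 54, 94, 62]


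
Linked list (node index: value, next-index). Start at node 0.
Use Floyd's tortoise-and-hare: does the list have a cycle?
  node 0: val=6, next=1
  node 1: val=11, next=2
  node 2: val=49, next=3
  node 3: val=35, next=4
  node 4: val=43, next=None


Floyd's tortoise (slow, +1) and hare (fast, +2):
  init: slow=0, fast=0
  step 1: slow=1, fast=2
  step 2: slow=2, fast=4
  step 3: fast -> None, no cycle

Cycle: no


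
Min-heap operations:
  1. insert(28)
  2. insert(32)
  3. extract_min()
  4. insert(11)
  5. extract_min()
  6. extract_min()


insert(28) -> [28]
insert(32) -> [28, 32]
extract_min()->28, [32]
insert(11) -> [11, 32]
extract_min()->11, [32]
extract_min()->32, []

Final heap: []


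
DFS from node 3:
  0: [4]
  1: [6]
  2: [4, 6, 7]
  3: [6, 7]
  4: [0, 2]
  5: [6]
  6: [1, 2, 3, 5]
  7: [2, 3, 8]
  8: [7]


Visit 3, push [7, 6]
Visit 6, push [5, 2, 1]
Visit 1, push []
Visit 2, push [7, 4]
Visit 4, push [0]
Visit 0, push []
Visit 7, push [8]
Visit 8, push []
Visit 5, push []

DFS order: [3, 6, 1, 2, 4, 0, 7, 8, 5]


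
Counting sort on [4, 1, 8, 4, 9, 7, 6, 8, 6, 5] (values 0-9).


Input: [4, 1, 8, 4, 9, 7, 6, 8, 6, 5]
Counts: [0, 1, 0, 0, 2, 1, 2, 1, 2, 1]

Sorted: [1, 4, 4, 5, 6, 6, 7, 8, 8, 9]


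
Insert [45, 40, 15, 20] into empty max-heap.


Insert 45: [45]
Insert 40: [45, 40]
Insert 15: [45, 40, 15]
Insert 20: [45, 40, 15, 20]

Final heap: [45, 40, 15, 20]


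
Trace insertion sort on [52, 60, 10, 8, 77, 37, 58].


Initial: [52, 60, 10, 8, 77, 37, 58]
Insert 60: [52, 60, 10, 8, 77, 37, 58]
Insert 10: [10, 52, 60, 8, 77, 37, 58]
Insert 8: [8, 10, 52, 60, 77, 37, 58]
Insert 77: [8, 10, 52, 60, 77, 37, 58]
Insert 37: [8, 10, 37, 52, 60, 77, 58]
Insert 58: [8, 10, 37, 52, 58, 60, 77]

Sorted: [8, 10, 37, 52, 58, 60, 77]


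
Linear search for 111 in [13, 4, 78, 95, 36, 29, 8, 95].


i=0: 13!=111
i=1: 4!=111
i=2: 78!=111
i=3: 95!=111
i=4: 36!=111
i=5: 29!=111
i=6: 8!=111
i=7: 95!=111

Not found, 8 comps


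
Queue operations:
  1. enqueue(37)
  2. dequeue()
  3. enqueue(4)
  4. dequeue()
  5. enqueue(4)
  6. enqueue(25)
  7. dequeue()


enqueue(37) -> [37]
dequeue()->37, []
enqueue(4) -> [4]
dequeue()->4, []
enqueue(4) -> [4]
enqueue(25) -> [4, 25]
dequeue()->4, [25]

Final queue: [25]


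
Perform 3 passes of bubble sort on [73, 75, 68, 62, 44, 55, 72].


Initial: [73, 75, 68, 62, 44, 55, 72]
Pass 1: [73, 68, 62, 44, 55, 72, 75] (5 swaps)
Pass 2: [68, 62, 44, 55, 72, 73, 75] (5 swaps)
Pass 3: [62, 44, 55, 68, 72, 73, 75] (3 swaps)

After 3 passes: [62, 44, 55, 68, 72, 73, 75]


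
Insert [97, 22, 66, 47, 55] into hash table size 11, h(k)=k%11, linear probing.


Insert 97: h=9 -> slot 9
Insert 22: h=0 -> slot 0
Insert 66: h=0, 1 probes -> slot 1
Insert 47: h=3 -> slot 3
Insert 55: h=0, 2 probes -> slot 2

Table: [22, 66, 55, 47, None, None, None, None, None, 97, None]


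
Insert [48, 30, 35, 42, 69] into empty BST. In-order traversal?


Insert 48: root
Insert 30: L from 48
Insert 35: L from 48 -> R from 30
Insert 42: L from 48 -> R from 30 -> R from 35
Insert 69: R from 48

In-order: [30, 35, 42, 48, 69]


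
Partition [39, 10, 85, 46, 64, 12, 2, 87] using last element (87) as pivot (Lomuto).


Pivot: 87
  39 <= 87: advance i (no swap)
  10 <= 87: advance i (no swap)
  85 <= 87: advance i (no swap)
  46 <= 87: advance i (no swap)
  64 <= 87: advance i (no swap)
  12 <= 87: advance i (no swap)
  2 <= 87: advance i (no swap)
Place pivot at 7: [39, 10, 85, 46, 64, 12, 2, 87]

Partitioned: [39, 10, 85, 46, 64, 12, 2, 87]


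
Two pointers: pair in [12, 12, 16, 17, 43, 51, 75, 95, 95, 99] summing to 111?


lo=0(12)+hi=9(99)=111

Yes: 12+99=111


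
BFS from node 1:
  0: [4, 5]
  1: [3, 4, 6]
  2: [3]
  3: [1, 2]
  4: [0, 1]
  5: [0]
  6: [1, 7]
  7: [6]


Visit 1, enqueue [3, 4, 6]
Visit 3, enqueue [2]
Visit 4, enqueue [0]
Visit 6, enqueue [7]
Visit 2, enqueue []
Visit 0, enqueue [5]
Visit 7, enqueue []
Visit 5, enqueue []

BFS order: [1, 3, 4, 6, 2, 0, 7, 5]


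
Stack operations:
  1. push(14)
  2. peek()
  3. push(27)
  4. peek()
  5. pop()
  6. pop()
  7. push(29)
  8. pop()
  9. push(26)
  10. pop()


push(14) -> [14]
peek()->14
push(27) -> [14, 27]
peek()->27
pop()->27, [14]
pop()->14, []
push(29) -> [29]
pop()->29, []
push(26) -> [26]
pop()->26, []

Final stack: []


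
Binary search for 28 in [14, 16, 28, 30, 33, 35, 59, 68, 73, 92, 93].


Step 1: lo=0, hi=10, mid=5, val=35
Step 2: lo=0, hi=4, mid=2, val=28

Found at index 2


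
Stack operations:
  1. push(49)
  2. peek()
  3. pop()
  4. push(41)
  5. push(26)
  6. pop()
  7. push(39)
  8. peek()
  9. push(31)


push(49) -> [49]
peek()->49
pop()->49, []
push(41) -> [41]
push(26) -> [41, 26]
pop()->26, [41]
push(39) -> [41, 39]
peek()->39
push(31) -> [41, 39, 31]

Final stack: [41, 39, 31]


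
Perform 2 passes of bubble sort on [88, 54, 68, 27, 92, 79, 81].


Initial: [88, 54, 68, 27, 92, 79, 81]
Pass 1: [54, 68, 27, 88, 79, 81, 92] (5 swaps)
Pass 2: [54, 27, 68, 79, 81, 88, 92] (3 swaps)

After 2 passes: [54, 27, 68, 79, 81, 88, 92]


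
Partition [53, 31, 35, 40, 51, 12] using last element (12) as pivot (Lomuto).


Pivot: 12
Place pivot at 0: [12, 31, 35, 40, 51, 53]

Partitioned: [12, 31, 35, 40, 51, 53]


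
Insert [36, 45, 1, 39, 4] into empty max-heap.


Insert 36: [36]
Insert 45: [45, 36]
Insert 1: [45, 36, 1]
Insert 39: [45, 39, 1, 36]
Insert 4: [45, 39, 1, 36, 4]

Final heap: [45, 39, 1, 36, 4]


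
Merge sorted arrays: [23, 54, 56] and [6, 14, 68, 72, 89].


Take 6 from B
Take 14 from B
Take 23 from A
Take 54 from A
Take 56 from A

Merged: [6, 14, 23, 54, 56, 68, 72, 89]


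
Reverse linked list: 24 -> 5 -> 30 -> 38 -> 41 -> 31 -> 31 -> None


Step 1: curr=24, set curr.next=prev(None) | reversed so far: 24
Step 2: curr=5, set curr.next=prev(24) | reversed so far: 5 -> 24
Step 3: curr=30, set curr.next=prev(5) | reversed so far: 30 -> 5 -> 24
Step 4: curr=38, set curr.next=prev(30) | reversed so far: 38 -> 30 -> 5 -> 24
Step 5: curr=41, set curr.next=prev(38) | reversed so far: 41 -> 38 -> 30 -> 5 -> 24
Step 6: curr=31, set curr.next=prev(41) | reversed so far: 31 -> 41 -> 38 -> 30 -> 5 -> 24
Step 7: curr=31, set curr.next=prev(31) | reversed so far: 31 -> 31 -> 41 -> 38 -> 30 -> 5 -> 24

31 -> 31 -> 41 -> 38 -> 30 -> 5 -> 24 -> None


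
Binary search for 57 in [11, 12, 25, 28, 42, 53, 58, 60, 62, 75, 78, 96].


Step 1: lo=0, hi=11, mid=5, val=53
Step 2: lo=6, hi=11, mid=8, val=62
Step 3: lo=6, hi=7, mid=6, val=58

Not found


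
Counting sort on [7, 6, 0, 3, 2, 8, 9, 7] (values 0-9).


Input: [7, 6, 0, 3, 2, 8, 9, 7]
Counts: [1, 0, 1, 1, 0, 0, 1, 2, 1, 1]

Sorted: [0, 2, 3, 6, 7, 7, 8, 9]


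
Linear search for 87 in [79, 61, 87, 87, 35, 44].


i=0: 79!=87
i=1: 61!=87
i=2: 87==87 found!

Found at 2, 3 comps


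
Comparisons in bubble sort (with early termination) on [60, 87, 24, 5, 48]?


Algorithm: bubble sort (with early termination)
Input: [60, 87, 24, 5, 48]
Sorted: [5, 24, 48, 60, 87]

10


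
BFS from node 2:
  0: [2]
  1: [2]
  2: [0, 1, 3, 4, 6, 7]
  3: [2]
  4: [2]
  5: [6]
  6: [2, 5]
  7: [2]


Visit 2, enqueue [0, 1, 3, 4, 6, 7]
Visit 0, enqueue []
Visit 1, enqueue []
Visit 3, enqueue []
Visit 4, enqueue []
Visit 6, enqueue [5]
Visit 7, enqueue []
Visit 5, enqueue []

BFS order: [2, 0, 1, 3, 4, 6, 7, 5]


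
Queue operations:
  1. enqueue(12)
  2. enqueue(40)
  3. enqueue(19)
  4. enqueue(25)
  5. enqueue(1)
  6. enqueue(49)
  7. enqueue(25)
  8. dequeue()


enqueue(12) -> [12]
enqueue(40) -> [12, 40]
enqueue(19) -> [12, 40, 19]
enqueue(25) -> [12, 40, 19, 25]
enqueue(1) -> [12, 40, 19, 25, 1]
enqueue(49) -> [12, 40, 19, 25, 1, 49]
enqueue(25) -> [12, 40, 19, 25, 1, 49, 25]
dequeue()->12, [40, 19, 25, 1, 49, 25]

Final queue: [40, 19, 25, 1, 49, 25]


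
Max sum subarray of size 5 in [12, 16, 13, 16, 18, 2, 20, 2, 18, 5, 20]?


[0:5]: 75
[1:6]: 65
[2:7]: 69
[3:8]: 58
[4:9]: 60
[5:10]: 47
[6:11]: 65

Max: 75 at [0:5]


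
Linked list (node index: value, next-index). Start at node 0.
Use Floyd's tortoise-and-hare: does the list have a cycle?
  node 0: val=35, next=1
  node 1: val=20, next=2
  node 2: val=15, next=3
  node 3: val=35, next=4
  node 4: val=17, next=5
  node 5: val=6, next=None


Floyd's tortoise (slow, +1) and hare (fast, +2):
  init: slow=0, fast=0
  step 1: slow=1, fast=2
  step 2: slow=2, fast=4
  step 3: fast 4->5->None, no cycle

Cycle: no


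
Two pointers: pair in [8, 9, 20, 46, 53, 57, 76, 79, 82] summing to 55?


lo=0(8)+hi=8(82)=90
lo=0(8)+hi=7(79)=87
lo=0(8)+hi=6(76)=84
lo=0(8)+hi=5(57)=65
lo=0(8)+hi=4(53)=61
lo=0(8)+hi=3(46)=54
lo=1(9)+hi=3(46)=55

Yes: 9+46=55
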